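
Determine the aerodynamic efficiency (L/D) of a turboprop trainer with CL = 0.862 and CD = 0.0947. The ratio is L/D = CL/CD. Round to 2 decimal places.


Step 1: L/D = CL / CD = 0.862 / 0.0947
Step 2: L/D = 9.10

9.10


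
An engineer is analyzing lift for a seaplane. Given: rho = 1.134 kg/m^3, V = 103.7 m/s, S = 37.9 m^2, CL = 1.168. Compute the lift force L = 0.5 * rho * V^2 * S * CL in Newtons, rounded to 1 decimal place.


Step 1: Calculate dynamic pressure q = 0.5 * 1.134 * 103.7^2 = 0.5 * 1.134 * 10753.69 = 6097.3422 Pa
Step 2: Multiply by wing area and lift coefficient: L = 6097.3422 * 37.9 * 1.168
Step 3: L = 231089.2705 * 1.168 = 269912.3 N

269912.3


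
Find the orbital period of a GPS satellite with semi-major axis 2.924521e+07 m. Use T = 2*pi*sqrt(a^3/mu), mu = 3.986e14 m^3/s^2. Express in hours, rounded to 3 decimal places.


Step 1: a^3 / mu = 2.501291e+22 / 3.986e14 = 6.275191e+07
Step 2: sqrt(6.275191e+07) = 7921.6102 s
Step 3: T = 2*pi * 7921.6102 = 49772.94 s
Step 4: T in hours = 49772.94 / 3600 = 13.826 hours

13.826


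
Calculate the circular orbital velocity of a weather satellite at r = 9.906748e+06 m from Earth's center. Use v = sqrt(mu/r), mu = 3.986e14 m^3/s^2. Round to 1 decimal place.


Step 1: mu / r = 3.986e14 / 9.906748e+06 = 40235201.2992
Step 2: v = sqrt(40235201.2992) = 6343.1 m/s

6343.1


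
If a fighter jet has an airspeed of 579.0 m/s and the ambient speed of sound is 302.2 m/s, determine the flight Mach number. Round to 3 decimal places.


Step 1: M = V / a = 579.0 / 302.2
Step 2: M = 1.916

1.916


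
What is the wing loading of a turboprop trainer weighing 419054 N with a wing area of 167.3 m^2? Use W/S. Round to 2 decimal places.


Step 1: Wing loading = W / S = 419054 / 167.3
Step 2: Wing loading = 2504.81 N/m^2

2504.81


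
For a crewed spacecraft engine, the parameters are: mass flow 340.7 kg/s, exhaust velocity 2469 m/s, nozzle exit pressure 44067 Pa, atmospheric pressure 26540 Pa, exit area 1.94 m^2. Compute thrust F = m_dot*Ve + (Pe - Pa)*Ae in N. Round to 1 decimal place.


Step 1: Momentum thrust = m_dot * Ve = 340.7 * 2469 = 841188.3 N
Step 2: Pressure thrust = (Pe - Pa) * Ae = (44067 - 26540) * 1.94 = 34002.38 N
Step 3: Total thrust F = 841188.3 + 34002.38 = 875190.7 N

875190.7


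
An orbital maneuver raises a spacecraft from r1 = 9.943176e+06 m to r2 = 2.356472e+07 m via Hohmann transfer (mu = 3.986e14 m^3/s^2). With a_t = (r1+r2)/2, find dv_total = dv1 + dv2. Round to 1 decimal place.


Step 1: Transfer semi-major axis a_t = (9.943176e+06 + 2.356472e+07) / 2 = 1.675395e+07 m
Step 2: v1 (circular at r1) = sqrt(mu/r1) = 6331.49 m/s
Step 3: v_t1 = sqrt(mu*(2/r1 - 1/a_t)) = 7508.94 m/s
Step 4: dv1 = |7508.94 - 6331.49| = 1177.45 m/s
Step 5: v2 (circular at r2) = 4112.8 m/s, v_t2 = 3168.41 m/s
Step 6: dv2 = |4112.8 - 3168.41| = 944.39 m/s
Step 7: Total delta-v = 1177.45 + 944.39 = 2121.8 m/s

2121.8


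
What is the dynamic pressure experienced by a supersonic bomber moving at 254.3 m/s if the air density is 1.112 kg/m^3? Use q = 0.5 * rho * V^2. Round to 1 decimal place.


Step 1: V^2 = 254.3^2 = 64668.49
Step 2: q = 0.5 * 1.112 * 64668.49
Step 3: q = 35955.7 Pa

35955.7


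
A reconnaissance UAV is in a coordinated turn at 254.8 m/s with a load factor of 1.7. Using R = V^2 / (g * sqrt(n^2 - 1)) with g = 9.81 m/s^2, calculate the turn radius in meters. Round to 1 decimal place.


Step 1: V^2 = 254.8^2 = 64923.04
Step 2: n^2 - 1 = 1.7^2 - 1 = 1.89
Step 3: sqrt(1.89) = 1.374773
Step 4: R = 64923.04 / (9.81 * 1.374773) = 4813.9 m

4813.9


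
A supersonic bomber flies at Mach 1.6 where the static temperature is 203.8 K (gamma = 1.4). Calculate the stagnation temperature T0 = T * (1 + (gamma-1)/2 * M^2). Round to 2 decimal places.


Step 1: (gamma-1)/2 = 0.2
Step 2: M^2 = 2.56
Step 3: 1 + 0.2 * 2.56 = 1.512
Step 4: T0 = 203.8 * 1.512 = 308.15 K

308.15


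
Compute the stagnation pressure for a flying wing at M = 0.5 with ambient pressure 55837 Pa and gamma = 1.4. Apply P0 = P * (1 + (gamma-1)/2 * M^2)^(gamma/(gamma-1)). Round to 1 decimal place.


Step 1: (gamma-1)/2 * M^2 = 0.2 * 0.25 = 0.05
Step 2: 1 + 0.05 = 1.05
Step 3: Exponent gamma/(gamma-1) = 3.5
Step 4: P0 = 55837 * 1.05^3.5 = 66234.6 Pa

66234.6


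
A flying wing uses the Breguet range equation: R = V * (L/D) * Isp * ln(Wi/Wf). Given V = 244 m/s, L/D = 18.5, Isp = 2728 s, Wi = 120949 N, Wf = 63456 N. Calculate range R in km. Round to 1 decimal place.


Step 1: Coefficient = V * (L/D) * Isp = 244 * 18.5 * 2728 = 12314192.0 m
Step 2: Wi/Wf = 120949 / 63456 = 1.906029
Step 3: ln(1.906029) = 0.645022
Step 4: R = 12314192.0 * 0.645022 = 7942927.4 m = 7942.9 km

7942.9


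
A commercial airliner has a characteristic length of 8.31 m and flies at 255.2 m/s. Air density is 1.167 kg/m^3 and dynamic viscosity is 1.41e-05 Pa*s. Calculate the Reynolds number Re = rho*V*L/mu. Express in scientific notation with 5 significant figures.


Step 1: Numerator = rho * V * L = 1.167 * 255.2 * 8.31 = 2474.870904
Step 2: Re = 2474.870904 / 1.41e-05
Step 3: Re = 1.7552e+08

1.7552e+08


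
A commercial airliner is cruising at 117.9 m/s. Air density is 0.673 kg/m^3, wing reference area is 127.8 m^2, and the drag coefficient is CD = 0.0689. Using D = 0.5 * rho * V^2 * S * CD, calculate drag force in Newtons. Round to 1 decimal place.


Step 1: Dynamic pressure q = 0.5 * 0.673 * 117.9^2 = 4677.488 Pa
Step 2: Drag D = q * S * CD = 4677.488 * 127.8 * 0.0689
Step 3: D = 41187.2 N

41187.2


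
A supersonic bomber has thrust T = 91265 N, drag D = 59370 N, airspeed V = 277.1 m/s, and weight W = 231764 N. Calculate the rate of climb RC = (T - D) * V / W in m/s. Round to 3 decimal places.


Step 1: Excess thrust = T - D = 91265 - 59370 = 31895 N
Step 2: Excess power = 31895 * 277.1 = 8838104.5 W
Step 3: RC = 8838104.5 / 231764 = 38.134 m/s

38.134


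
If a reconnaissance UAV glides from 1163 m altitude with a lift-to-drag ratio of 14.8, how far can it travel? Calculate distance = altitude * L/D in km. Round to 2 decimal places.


Step 1: Glide distance = altitude * L/D = 1163 * 14.8 = 17212.4 m
Step 2: Convert to km: 17212.4 / 1000 = 17.21 km

17.21


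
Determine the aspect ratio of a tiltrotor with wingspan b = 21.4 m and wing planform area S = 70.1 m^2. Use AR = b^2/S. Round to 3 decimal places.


Step 1: b^2 = 21.4^2 = 457.96
Step 2: AR = 457.96 / 70.1 = 6.533

6.533


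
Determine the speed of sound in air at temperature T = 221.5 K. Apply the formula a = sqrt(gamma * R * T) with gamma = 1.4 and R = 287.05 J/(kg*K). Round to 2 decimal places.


Step 1: gamma * R * T = 1.4 * 287.05 * 221.5 = 89014.205
Step 2: a = sqrt(89014.205) = 298.35 m/s

298.35


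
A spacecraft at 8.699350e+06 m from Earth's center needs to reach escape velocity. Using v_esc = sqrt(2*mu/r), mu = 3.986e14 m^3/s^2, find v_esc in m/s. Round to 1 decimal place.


Step 1: 2*mu/r = 2 * 3.986e14 / 8.699350e+06 = 91639030.5023
Step 2: v_esc = sqrt(91639030.5023) = 9572.8 m/s

9572.8


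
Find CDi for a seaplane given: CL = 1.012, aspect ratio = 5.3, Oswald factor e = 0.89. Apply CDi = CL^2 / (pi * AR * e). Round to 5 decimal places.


Step 1: CL^2 = 1.012^2 = 1.024144
Step 2: pi * AR * e = 3.14159 * 5.3 * 0.89 = 14.818893
Step 3: CDi = 1.024144 / 14.818893 = 0.06911

0.06911


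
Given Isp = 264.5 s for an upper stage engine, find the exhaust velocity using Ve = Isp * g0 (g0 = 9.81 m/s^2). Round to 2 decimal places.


Step 1: Ve = Isp * g0 = 264.5 * 9.81
Step 2: Ve = 2594.75 m/s

2594.75


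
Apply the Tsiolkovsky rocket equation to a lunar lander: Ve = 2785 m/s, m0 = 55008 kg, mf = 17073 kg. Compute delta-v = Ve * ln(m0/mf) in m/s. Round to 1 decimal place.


Step 1: Mass ratio m0/mf = 55008 / 17073 = 3.221929
Step 2: ln(3.221929) = 1.16998
Step 3: delta-v = 2785 * 1.16998 = 3258.4 m/s

3258.4


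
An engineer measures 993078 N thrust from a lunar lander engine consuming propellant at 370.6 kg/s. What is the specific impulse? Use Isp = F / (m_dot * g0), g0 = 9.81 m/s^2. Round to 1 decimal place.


Step 1: m_dot * g0 = 370.6 * 9.81 = 3635.59
Step 2: Isp = 993078 / 3635.59 = 273.2 s

273.2


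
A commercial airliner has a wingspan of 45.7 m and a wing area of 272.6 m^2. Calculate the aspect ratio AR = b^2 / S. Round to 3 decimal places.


Step 1: b^2 = 45.7^2 = 2088.49
Step 2: AR = 2088.49 / 272.6 = 7.661

7.661


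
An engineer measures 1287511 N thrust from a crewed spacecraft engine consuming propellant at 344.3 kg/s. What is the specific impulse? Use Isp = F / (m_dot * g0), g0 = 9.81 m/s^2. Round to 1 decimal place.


Step 1: m_dot * g0 = 344.3 * 9.81 = 3377.58
Step 2: Isp = 1287511 / 3377.58 = 381.2 s

381.2


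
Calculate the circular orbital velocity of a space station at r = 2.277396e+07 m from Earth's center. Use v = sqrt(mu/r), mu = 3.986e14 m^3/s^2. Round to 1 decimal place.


Step 1: mu / r = 3.986e14 / 2.277396e+07 = 17502445.7758
Step 2: v = sqrt(17502445.7758) = 4183.6 m/s

4183.6


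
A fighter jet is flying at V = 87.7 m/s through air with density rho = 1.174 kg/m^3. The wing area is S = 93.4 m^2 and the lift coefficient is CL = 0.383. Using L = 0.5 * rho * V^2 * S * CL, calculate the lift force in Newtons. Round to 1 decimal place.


Step 1: Calculate dynamic pressure q = 0.5 * 1.174 * 87.7^2 = 0.5 * 1.174 * 7691.29 = 4514.7872 Pa
Step 2: Multiply by wing area and lift coefficient: L = 4514.7872 * 93.4 * 0.383
Step 3: L = 421681.1273 * 0.383 = 161503.9 N

161503.9


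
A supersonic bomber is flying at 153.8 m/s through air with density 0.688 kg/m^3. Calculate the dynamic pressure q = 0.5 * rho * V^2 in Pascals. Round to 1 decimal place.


Step 1: V^2 = 153.8^2 = 23654.44
Step 2: q = 0.5 * 0.688 * 23654.44
Step 3: q = 8137.1 Pa

8137.1


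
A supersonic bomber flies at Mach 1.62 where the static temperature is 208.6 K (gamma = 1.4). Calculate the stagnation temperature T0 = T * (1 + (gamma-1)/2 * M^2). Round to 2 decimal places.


Step 1: (gamma-1)/2 = 0.2
Step 2: M^2 = 2.6244
Step 3: 1 + 0.2 * 2.6244 = 1.52488
Step 4: T0 = 208.6 * 1.52488 = 318.09 K

318.09


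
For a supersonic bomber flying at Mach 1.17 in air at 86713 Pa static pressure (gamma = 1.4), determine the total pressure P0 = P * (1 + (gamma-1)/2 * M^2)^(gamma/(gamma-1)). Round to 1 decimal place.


Step 1: (gamma-1)/2 * M^2 = 0.2 * 1.3689 = 0.27378
Step 2: 1 + 0.27378 = 1.27378
Step 3: Exponent gamma/(gamma-1) = 3.5
Step 4: P0 = 86713 * 1.27378^3.5 = 202262.2 Pa

202262.2


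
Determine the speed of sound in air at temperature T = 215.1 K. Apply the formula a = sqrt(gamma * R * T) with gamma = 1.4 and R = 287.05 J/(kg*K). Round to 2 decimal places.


Step 1: gamma * R * T = 1.4 * 287.05 * 215.1 = 86442.237
Step 2: a = sqrt(86442.237) = 294.01 m/s

294.01


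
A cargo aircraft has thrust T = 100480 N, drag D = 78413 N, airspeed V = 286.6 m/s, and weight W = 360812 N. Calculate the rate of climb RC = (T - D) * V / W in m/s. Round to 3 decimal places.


Step 1: Excess thrust = T - D = 100480 - 78413 = 22067 N
Step 2: Excess power = 22067 * 286.6 = 6324402.2 W
Step 3: RC = 6324402.2 / 360812 = 17.528 m/s

17.528


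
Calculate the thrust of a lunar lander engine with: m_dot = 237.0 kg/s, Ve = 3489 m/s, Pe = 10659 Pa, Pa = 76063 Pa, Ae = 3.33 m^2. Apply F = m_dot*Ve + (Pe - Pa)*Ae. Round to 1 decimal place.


Step 1: Momentum thrust = m_dot * Ve = 237.0 * 3489 = 826893.0 N
Step 2: Pressure thrust = (Pe - Pa) * Ae = (10659 - 76063) * 3.33 = -217795.32 N
Step 3: Total thrust F = 826893.0 + -217795.32 = 609097.7 N

609097.7


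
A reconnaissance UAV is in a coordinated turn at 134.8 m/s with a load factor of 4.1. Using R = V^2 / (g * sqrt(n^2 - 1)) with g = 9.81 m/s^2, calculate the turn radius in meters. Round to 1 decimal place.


Step 1: V^2 = 134.8^2 = 18171.04
Step 2: n^2 - 1 = 4.1^2 - 1 = 15.81
Step 3: sqrt(15.81) = 3.976179
Step 4: R = 18171.04 / (9.81 * 3.976179) = 465.8 m

465.8


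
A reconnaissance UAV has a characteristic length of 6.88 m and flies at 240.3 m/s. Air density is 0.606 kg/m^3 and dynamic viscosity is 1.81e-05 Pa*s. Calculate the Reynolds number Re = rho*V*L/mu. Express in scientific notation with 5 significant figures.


Step 1: Numerator = rho * V * L = 0.606 * 240.3 * 6.88 = 1001.877984
Step 2: Re = 1001.877984 / 1.81e-05
Step 3: Re = 5.5352e+07

5.5352e+07


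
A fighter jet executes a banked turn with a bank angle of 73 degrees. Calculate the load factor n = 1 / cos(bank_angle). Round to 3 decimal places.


Step 1: Convert 73 degrees to radians = 1.27409
Step 2: cos(73 deg) = 0.292372
Step 3: n = 1 / 0.292372 = 3.420

3.420


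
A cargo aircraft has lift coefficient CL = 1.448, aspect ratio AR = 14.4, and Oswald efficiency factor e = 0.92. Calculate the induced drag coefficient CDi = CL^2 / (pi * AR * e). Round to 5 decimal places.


Step 1: CL^2 = 1.448^2 = 2.096704
Step 2: pi * AR * e = 3.14159 * 14.4 * 0.92 = 41.619819
Step 3: CDi = 2.096704 / 41.619819 = 0.05038

0.05038


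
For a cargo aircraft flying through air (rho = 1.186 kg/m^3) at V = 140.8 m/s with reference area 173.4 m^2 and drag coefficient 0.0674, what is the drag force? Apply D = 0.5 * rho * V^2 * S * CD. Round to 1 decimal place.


Step 1: Dynamic pressure q = 0.5 * 1.186 * 140.8^2 = 11756.0115 Pa
Step 2: Drag D = q * S * CD = 11756.0115 * 173.4 * 0.0674
Step 3: D = 137394.4 N

137394.4


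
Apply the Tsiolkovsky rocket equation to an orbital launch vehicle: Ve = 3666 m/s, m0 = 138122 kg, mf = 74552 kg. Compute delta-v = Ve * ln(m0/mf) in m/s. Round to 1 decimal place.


Step 1: Mass ratio m0/mf = 138122 / 74552 = 1.852693
Step 2: ln(1.852693) = 0.61664
Step 3: delta-v = 3666 * 0.61664 = 2260.6 m/s

2260.6


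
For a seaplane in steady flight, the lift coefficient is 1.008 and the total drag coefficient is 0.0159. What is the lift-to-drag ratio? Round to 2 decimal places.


Step 1: L/D = CL / CD = 1.008 / 0.0159
Step 2: L/D = 63.40

63.40


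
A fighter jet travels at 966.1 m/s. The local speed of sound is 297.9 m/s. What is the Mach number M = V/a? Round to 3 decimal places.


Step 1: M = V / a = 966.1 / 297.9
Step 2: M = 3.243

3.243


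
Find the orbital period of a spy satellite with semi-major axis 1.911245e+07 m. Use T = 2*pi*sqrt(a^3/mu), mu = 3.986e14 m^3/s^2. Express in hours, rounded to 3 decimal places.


Step 1: a^3 / mu = 6.981506e+21 / 3.986e14 = 1.751507e+07
Step 2: sqrt(1.751507e+07) = 4185.1005 s
Step 3: T = 2*pi * 4185.1005 = 26295.76 s
Step 4: T in hours = 26295.76 / 3600 = 7.304 hours

7.304


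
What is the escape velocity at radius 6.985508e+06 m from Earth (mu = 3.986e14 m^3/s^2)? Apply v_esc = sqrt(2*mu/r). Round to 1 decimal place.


Step 1: 2*mu/r = 2 * 3.986e14 / 6.985508e+06 = 114121979.3893
Step 2: v_esc = sqrt(114121979.3893) = 10682.8 m/s

10682.8


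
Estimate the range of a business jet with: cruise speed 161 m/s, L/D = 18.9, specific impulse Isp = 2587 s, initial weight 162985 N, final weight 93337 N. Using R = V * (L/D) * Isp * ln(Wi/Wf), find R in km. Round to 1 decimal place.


Step 1: Coefficient = V * (L/D) * Isp = 161 * 18.9 * 2587 = 7871982.3 m
Step 2: Wi/Wf = 162985 / 93337 = 1.746199
Step 3: ln(1.746199) = 0.557442
Step 4: R = 7871982.3 * 0.557442 = 4388170.2 m = 4388.2 km

4388.2


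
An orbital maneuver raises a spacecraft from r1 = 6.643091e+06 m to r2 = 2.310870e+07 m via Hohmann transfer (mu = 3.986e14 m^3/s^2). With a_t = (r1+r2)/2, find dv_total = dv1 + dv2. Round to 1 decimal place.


Step 1: Transfer semi-major axis a_t = (6.643091e+06 + 2.310870e+07) / 2 = 1.487590e+07 m
Step 2: v1 (circular at r1) = sqrt(mu/r1) = 7746.11 m/s
Step 3: v_t1 = sqrt(mu*(2/r1 - 1/a_t)) = 9654.5 m/s
Step 4: dv1 = |9654.5 - 7746.11| = 1908.39 m/s
Step 5: v2 (circular at r2) = 4153.18 m/s, v_t2 = 2775.39 m/s
Step 6: dv2 = |4153.18 - 2775.39| = 1377.79 m/s
Step 7: Total delta-v = 1908.39 + 1377.79 = 3286.2 m/s

3286.2


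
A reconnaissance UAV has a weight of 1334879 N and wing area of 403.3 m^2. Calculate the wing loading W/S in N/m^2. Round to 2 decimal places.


Step 1: Wing loading = W / S = 1334879 / 403.3
Step 2: Wing loading = 3309.89 N/m^2

3309.89


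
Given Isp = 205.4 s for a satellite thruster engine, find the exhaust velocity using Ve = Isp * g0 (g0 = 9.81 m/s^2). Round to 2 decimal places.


Step 1: Ve = Isp * g0 = 205.4 * 9.81
Step 2: Ve = 2014.97 m/s

2014.97


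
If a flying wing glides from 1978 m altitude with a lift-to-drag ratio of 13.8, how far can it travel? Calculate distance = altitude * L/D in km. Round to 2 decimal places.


Step 1: Glide distance = altitude * L/D = 1978 * 13.8 = 27296.4 m
Step 2: Convert to km: 27296.4 / 1000 = 27.30 km

27.30


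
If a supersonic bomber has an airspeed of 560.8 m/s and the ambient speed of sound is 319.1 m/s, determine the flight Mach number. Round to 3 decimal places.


Step 1: M = V / a = 560.8 / 319.1
Step 2: M = 1.757

1.757


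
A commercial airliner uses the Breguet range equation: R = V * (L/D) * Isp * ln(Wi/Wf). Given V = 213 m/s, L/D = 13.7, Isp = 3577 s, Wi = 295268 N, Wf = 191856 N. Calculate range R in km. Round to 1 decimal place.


Step 1: Coefficient = V * (L/D) * Isp = 213 * 13.7 * 3577 = 10438043.7 m
Step 2: Wi/Wf = 295268 / 191856 = 1.539008
Step 3: ln(1.539008) = 0.431138
Step 4: R = 10438043.7 * 0.431138 = 4500240.7 m = 4500.2 km

4500.2


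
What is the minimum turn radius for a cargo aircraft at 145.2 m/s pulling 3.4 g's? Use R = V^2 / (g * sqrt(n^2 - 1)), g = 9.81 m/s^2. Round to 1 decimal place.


Step 1: V^2 = 145.2^2 = 21083.04
Step 2: n^2 - 1 = 3.4^2 - 1 = 10.56
Step 3: sqrt(10.56) = 3.249615
Step 4: R = 21083.04 / (9.81 * 3.249615) = 661.4 m

661.4


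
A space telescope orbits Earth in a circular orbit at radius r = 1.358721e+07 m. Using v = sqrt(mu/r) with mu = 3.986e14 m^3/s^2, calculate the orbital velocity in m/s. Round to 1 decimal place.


Step 1: mu / r = 3.986e14 / 1.358721e+07 = 29336412.6999
Step 2: v = sqrt(29336412.6999) = 5416.3 m/s

5416.3


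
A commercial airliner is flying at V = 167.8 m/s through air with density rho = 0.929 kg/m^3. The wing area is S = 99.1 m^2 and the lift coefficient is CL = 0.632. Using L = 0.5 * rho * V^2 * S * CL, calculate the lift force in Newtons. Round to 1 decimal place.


Step 1: Calculate dynamic pressure q = 0.5 * 0.929 * 167.8^2 = 0.5 * 0.929 * 28156.84 = 13078.8522 Pa
Step 2: Multiply by wing area and lift coefficient: L = 13078.8522 * 99.1 * 0.632
Step 3: L = 1296114.251 * 0.632 = 819144.2 N

819144.2


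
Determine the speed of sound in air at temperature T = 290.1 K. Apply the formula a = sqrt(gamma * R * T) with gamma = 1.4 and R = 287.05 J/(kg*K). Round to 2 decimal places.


Step 1: gamma * R * T = 1.4 * 287.05 * 290.1 = 116582.487
Step 2: a = sqrt(116582.487) = 341.44 m/s

341.44


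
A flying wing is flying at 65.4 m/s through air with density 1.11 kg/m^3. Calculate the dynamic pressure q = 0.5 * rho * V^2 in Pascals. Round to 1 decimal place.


Step 1: V^2 = 65.4^2 = 4277.16
Step 2: q = 0.5 * 1.11 * 4277.16
Step 3: q = 2373.8 Pa

2373.8


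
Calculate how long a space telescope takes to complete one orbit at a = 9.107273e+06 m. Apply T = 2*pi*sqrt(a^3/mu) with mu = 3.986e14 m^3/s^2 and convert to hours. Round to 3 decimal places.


Step 1: a^3 / mu = 7.553793e+20 / 3.986e14 = 1.895081e+06
Step 2: sqrt(1.895081e+06) = 1376.6194 s
Step 3: T = 2*pi * 1376.6194 = 8649.55 s
Step 4: T in hours = 8649.55 / 3600 = 2.403 hours

2.403


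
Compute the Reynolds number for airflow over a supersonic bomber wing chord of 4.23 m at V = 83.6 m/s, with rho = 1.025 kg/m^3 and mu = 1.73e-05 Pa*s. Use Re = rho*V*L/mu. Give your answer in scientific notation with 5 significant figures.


Step 1: Numerator = rho * V * L = 1.025 * 83.6 * 4.23 = 362.4687
Step 2: Re = 362.4687 / 1.73e-05
Step 3: Re = 2.0952e+07

2.0952e+07


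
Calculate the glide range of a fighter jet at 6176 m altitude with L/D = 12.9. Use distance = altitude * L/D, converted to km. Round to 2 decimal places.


Step 1: Glide distance = altitude * L/D = 6176 * 12.9 = 79670.4 m
Step 2: Convert to km: 79670.4 / 1000 = 79.67 km

79.67


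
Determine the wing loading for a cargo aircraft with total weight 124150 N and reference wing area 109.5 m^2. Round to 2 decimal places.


Step 1: Wing loading = W / S = 124150 / 109.5
Step 2: Wing loading = 1133.79 N/m^2

1133.79


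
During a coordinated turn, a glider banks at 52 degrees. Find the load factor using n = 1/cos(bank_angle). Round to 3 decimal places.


Step 1: Convert 52 degrees to radians = 0.907571
Step 2: cos(52 deg) = 0.615661
Step 3: n = 1 / 0.615661 = 1.624

1.624


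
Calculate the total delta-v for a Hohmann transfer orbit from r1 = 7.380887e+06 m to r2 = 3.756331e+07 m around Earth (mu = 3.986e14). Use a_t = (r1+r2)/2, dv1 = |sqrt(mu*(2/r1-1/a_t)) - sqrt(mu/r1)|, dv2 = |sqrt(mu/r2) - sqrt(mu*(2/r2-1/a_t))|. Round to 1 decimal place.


Step 1: Transfer semi-major axis a_t = (7.380887e+06 + 3.756331e+07) / 2 = 2.247210e+07 m
Step 2: v1 (circular at r1) = sqrt(mu/r1) = 7348.77 m/s
Step 3: v_t1 = sqrt(mu*(2/r1 - 1/a_t)) = 9501.11 m/s
Step 4: dv1 = |9501.11 - 7348.77| = 2152.35 m/s
Step 5: v2 (circular at r2) = 3257.52 m/s, v_t2 = 1866.89 m/s
Step 6: dv2 = |3257.52 - 1866.89| = 1390.63 m/s
Step 7: Total delta-v = 2152.35 + 1390.63 = 3543.0 m/s

3543.0


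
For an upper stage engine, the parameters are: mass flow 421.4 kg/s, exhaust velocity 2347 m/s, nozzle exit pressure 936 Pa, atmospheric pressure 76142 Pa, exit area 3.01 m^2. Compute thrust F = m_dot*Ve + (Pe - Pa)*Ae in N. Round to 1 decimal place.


Step 1: Momentum thrust = m_dot * Ve = 421.4 * 2347 = 989025.8 N
Step 2: Pressure thrust = (Pe - Pa) * Ae = (936 - 76142) * 3.01 = -226370.06 N
Step 3: Total thrust F = 989025.8 + -226370.06 = 762655.7 N

762655.7


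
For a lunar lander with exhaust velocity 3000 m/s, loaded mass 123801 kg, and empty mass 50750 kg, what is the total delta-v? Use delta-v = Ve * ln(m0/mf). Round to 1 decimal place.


Step 1: Mass ratio m0/mf = 123801 / 50750 = 2.439429
Step 2: ln(2.439429) = 0.891764
Step 3: delta-v = 3000 * 0.891764 = 2675.3 m/s

2675.3


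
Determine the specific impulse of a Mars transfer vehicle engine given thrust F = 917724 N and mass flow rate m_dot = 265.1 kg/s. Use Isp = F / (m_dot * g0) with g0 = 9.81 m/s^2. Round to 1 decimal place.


Step 1: m_dot * g0 = 265.1 * 9.81 = 2600.63
Step 2: Isp = 917724 / 2600.63 = 352.9 s

352.9


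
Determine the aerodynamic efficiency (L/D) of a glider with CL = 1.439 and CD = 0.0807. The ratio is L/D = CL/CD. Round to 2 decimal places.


Step 1: L/D = CL / CD = 1.439 / 0.0807
Step 2: L/D = 17.83

17.83


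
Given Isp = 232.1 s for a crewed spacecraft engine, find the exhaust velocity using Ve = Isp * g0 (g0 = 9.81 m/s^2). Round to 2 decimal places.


Step 1: Ve = Isp * g0 = 232.1 * 9.81
Step 2: Ve = 2276.90 m/s

2276.90


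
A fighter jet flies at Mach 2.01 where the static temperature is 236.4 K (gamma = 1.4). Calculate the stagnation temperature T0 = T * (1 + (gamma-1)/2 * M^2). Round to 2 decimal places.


Step 1: (gamma-1)/2 = 0.2
Step 2: M^2 = 4.0401
Step 3: 1 + 0.2 * 4.0401 = 1.80802
Step 4: T0 = 236.4 * 1.80802 = 427.42 K

427.42


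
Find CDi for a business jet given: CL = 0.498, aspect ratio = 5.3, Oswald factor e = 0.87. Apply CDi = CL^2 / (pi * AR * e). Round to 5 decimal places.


Step 1: CL^2 = 0.498^2 = 0.248004
Step 2: pi * AR * e = 3.14159 * 5.3 * 0.87 = 14.485884
Step 3: CDi = 0.248004 / 14.485884 = 0.01712

0.01712


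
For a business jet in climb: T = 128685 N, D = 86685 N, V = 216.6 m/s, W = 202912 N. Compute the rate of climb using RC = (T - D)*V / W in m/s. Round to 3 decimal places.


Step 1: Excess thrust = T - D = 128685 - 86685 = 42000 N
Step 2: Excess power = 42000 * 216.6 = 9097200.0 W
Step 3: RC = 9097200.0 / 202912 = 44.833 m/s

44.833


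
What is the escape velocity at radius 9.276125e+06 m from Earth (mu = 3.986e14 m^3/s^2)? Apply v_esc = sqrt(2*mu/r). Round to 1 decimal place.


Step 1: 2*mu/r = 2 * 3.986e14 / 9.276125e+06 = 85941058.3622
Step 2: v_esc = sqrt(85941058.3622) = 9270.4 m/s

9270.4


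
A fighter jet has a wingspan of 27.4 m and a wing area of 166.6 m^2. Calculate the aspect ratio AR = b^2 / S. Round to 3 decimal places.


Step 1: b^2 = 27.4^2 = 750.76
Step 2: AR = 750.76 / 166.6 = 4.506

4.506


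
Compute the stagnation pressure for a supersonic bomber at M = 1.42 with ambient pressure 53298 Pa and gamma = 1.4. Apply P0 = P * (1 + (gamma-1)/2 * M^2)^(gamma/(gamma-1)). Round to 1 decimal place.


Step 1: (gamma-1)/2 * M^2 = 0.2 * 2.0164 = 0.40328
Step 2: 1 + 0.40328 = 1.40328
Step 3: Exponent gamma/(gamma-1) = 3.5
Step 4: P0 = 53298 * 1.40328^3.5 = 174468.1 Pa

174468.1


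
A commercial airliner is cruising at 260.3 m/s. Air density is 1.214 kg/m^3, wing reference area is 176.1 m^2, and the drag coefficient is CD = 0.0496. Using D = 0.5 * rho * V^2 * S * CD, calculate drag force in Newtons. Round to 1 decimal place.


Step 1: Dynamic pressure q = 0.5 * 1.214 * 260.3^2 = 41127.9466 Pa
Step 2: Drag D = q * S * CD = 41127.9466 * 176.1 * 0.0496
Step 3: D = 359234.5 N

359234.5


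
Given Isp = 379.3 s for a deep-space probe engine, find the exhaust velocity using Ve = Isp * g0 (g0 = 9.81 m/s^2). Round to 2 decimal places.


Step 1: Ve = Isp * g0 = 379.3 * 9.81
Step 2: Ve = 3720.93 m/s

3720.93


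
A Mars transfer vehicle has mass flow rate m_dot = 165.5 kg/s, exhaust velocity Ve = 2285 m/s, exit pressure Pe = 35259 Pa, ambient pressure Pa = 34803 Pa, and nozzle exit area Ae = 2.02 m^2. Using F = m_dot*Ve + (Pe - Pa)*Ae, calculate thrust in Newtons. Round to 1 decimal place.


Step 1: Momentum thrust = m_dot * Ve = 165.5 * 2285 = 378167.5 N
Step 2: Pressure thrust = (Pe - Pa) * Ae = (35259 - 34803) * 2.02 = 921.12 N
Step 3: Total thrust F = 378167.5 + 921.12 = 379088.6 N

379088.6


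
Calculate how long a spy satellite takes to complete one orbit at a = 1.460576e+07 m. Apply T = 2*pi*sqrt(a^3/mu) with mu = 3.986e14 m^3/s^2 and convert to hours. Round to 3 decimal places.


Step 1: a^3 / mu = 3.115821e+21 / 3.986e14 = 7.816911e+06
Step 2: sqrt(7.816911e+06) = 2795.874 s
Step 3: T = 2*pi * 2795.874 = 17566.99 s
Step 4: T in hours = 17566.99 / 3600 = 4.880 hours

4.880


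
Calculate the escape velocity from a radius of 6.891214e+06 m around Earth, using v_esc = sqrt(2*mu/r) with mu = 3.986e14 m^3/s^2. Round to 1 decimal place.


Step 1: 2*mu/r = 2 * 3.986e14 / 6.891214e+06 = 115683535.586
Step 2: v_esc = sqrt(115683535.586) = 10755.6 m/s

10755.6


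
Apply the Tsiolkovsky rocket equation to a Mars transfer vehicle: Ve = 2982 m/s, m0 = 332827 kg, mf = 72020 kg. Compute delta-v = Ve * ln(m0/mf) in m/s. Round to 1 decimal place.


Step 1: Mass ratio m0/mf = 332827 / 72020 = 4.621314
Step 2: ln(4.621314) = 1.530679
Step 3: delta-v = 2982 * 1.530679 = 4564.5 m/s

4564.5


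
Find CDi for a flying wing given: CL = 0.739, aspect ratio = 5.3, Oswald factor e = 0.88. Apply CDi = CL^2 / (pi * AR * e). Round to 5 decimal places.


Step 1: CL^2 = 0.739^2 = 0.546121
Step 2: pi * AR * e = 3.14159 * 5.3 * 0.88 = 14.652388
Step 3: CDi = 0.546121 / 14.652388 = 0.03727

0.03727


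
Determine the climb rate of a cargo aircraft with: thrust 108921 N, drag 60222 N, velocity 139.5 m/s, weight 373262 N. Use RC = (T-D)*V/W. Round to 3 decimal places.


Step 1: Excess thrust = T - D = 108921 - 60222 = 48699 N
Step 2: Excess power = 48699 * 139.5 = 6793510.5 W
Step 3: RC = 6793510.5 / 373262 = 18.200 m/s

18.200


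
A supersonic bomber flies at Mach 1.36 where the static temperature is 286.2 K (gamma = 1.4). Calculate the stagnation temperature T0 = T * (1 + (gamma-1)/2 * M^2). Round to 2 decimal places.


Step 1: (gamma-1)/2 = 0.2
Step 2: M^2 = 1.8496
Step 3: 1 + 0.2 * 1.8496 = 1.36992
Step 4: T0 = 286.2 * 1.36992 = 392.07 K

392.07


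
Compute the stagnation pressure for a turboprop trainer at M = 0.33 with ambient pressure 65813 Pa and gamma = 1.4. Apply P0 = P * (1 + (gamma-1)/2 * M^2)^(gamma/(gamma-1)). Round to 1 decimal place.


Step 1: (gamma-1)/2 * M^2 = 0.2 * 0.1089 = 0.02178
Step 2: 1 + 0.02178 = 1.02178
Step 3: Exponent gamma/(gamma-1) = 3.5
Step 4: P0 = 65813 * 1.02178^3.5 = 70968.0 Pa

70968.0


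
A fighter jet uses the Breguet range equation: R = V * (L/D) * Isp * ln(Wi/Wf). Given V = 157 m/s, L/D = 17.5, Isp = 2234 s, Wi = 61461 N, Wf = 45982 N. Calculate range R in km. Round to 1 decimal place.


Step 1: Coefficient = V * (L/D) * Isp = 157 * 17.5 * 2234 = 6137915.0 m
Step 2: Wi/Wf = 61461 / 45982 = 1.336632
Step 3: ln(1.336632) = 0.290153
Step 4: R = 6137915.0 * 0.290153 = 1780933.3 m = 1780.9 km

1780.9


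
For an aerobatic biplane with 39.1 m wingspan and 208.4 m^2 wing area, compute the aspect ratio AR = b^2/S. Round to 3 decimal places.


Step 1: b^2 = 39.1^2 = 1528.81
Step 2: AR = 1528.81 / 208.4 = 7.336

7.336


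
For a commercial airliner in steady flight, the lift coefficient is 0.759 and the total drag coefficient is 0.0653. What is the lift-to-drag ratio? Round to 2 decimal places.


Step 1: L/D = CL / CD = 0.759 / 0.0653
Step 2: L/D = 11.62

11.62


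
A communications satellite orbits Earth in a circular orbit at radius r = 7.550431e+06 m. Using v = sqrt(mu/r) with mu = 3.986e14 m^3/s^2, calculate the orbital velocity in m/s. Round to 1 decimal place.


Step 1: mu / r = 3.986e14 / 7.550431e+06 = 52791688.3155
Step 2: v = sqrt(52791688.3155) = 7265.8 m/s

7265.8


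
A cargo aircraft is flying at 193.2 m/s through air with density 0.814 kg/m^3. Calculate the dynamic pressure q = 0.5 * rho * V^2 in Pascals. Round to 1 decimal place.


Step 1: V^2 = 193.2^2 = 37326.24
Step 2: q = 0.5 * 0.814 * 37326.24
Step 3: q = 15191.8 Pa

15191.8


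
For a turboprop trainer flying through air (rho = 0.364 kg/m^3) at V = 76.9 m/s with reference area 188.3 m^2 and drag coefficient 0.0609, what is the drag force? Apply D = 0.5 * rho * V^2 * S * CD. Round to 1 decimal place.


Step 1: Dynamic pressure q = 0.5 * 0.364 * 76.9^2 = 1076.277 Pa
Step 2: Drag D = q * S * CD = 1076.277 * 188.3 * 0.0609
Step 3: D = 12342.2 N

12342.2


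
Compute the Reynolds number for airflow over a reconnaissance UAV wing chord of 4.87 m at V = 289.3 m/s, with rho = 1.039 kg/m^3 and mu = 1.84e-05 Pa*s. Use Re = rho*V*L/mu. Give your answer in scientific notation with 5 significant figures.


Step 1: Numerator = rho * V * L = 1.039 * 289.3 * 4.87 = 1463.837749
Step 2: Re = 1463.837749 / 1.84e-05
Step 3: Re = 7.9556e+07

7.9556e+07


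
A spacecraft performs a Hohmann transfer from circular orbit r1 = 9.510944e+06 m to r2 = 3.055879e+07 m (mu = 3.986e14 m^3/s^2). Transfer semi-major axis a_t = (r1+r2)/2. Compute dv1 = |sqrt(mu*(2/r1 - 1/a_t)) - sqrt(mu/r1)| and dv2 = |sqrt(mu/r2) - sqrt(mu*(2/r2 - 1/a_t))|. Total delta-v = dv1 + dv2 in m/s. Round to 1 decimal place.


Step 1: Transfer semi-major axis a_t = (9.510944e+06 + 3.055879e+07) / 2 = 2.003487e+07 m
Step 2: v1 (circular at r1) = sqrt(mu/r1) = 6473.76 m/s
Step 3: v_t1 = sqrt(mu*(2/r1 - 1/a_t)) = 7995.24 m/s
Step 4: dv1 = |7995.24 - 6473.76| = 1521.48 m/s
Step 5: v2 (circular at r2) = 3611.61 m/s, v_t2 = 2488.39 m/s
Step 6: dv2 = |3611.61 - 2488.39| = 1123.21 m/s
Step 7: Total delta-v = 1521.48 + 1123.21 = 2644.7 m/s

2644.7


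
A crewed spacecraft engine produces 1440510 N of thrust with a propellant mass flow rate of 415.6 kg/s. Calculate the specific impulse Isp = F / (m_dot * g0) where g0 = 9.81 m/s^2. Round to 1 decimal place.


Step 1: m_dot * g0 = 415.6 * 9.81 = 4077.04
Step 2: Isp = 1440510 / 4077.04 = 353.3 s

353.3


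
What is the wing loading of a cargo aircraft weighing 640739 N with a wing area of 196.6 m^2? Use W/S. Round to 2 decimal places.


Step 1: Wing loading = W / S = 640739 / 196.6
Step 2: Wing loading = 3259.10 N/m^2

3259.10


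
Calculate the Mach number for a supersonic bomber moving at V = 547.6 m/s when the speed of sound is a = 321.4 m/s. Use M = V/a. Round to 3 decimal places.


Step 1: M = V / a = 547.6 / 321.4
Step 2: M = 1.704

1.704


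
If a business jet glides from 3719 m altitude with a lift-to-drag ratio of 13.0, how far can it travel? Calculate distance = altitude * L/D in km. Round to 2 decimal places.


Step 1: Glide distance = altitude * L/D = 3719 * 13.0 = 48347.0 m
Step 2: Convert to km: 48347.0 / 1000 = 48.35 km

48.35


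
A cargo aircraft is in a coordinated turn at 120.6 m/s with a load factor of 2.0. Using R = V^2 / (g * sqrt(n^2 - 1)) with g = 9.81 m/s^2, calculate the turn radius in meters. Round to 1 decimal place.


Step 1: V^2 = 120.6^2 = 14544.36
Step 2: n^2 - 1 = 2.0^2 - 1 = 3.0
Step 3: sqrt(3.0) = 1.732051
Step 4: R = 14544.36 / (9.81 * 1.732051) = 856.0 m

856.0


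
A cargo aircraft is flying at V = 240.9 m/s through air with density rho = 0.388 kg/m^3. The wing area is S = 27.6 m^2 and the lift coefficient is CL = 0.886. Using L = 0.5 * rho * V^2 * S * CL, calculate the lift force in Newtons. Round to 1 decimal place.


Step 1: Calculate dynamic pressure q = 0.5 * 0.388 * 240.9^2 = 0.5 * 0.388 * 58032.81 = 11258.3651 Pa
Step 2: Multiply by wing area and lift coefficient: L = 11258.3651 * 27.6 * 0.886
Step 3: L = 310730.8779 * 0.886 = 275307.6 N

275307.6


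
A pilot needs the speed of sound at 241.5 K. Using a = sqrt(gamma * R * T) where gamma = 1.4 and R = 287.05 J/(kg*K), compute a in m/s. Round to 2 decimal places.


Step 1: gamma * R * T = 1.4 * 287.05 * 241.5 = 97051.605
Step 2: a = sqrt(97051.605) = 311.53 m/s

311.53


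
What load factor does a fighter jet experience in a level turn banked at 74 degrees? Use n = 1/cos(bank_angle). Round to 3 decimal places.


Step 1: Convert 74 degrees to radians = 1.291544
Step 2: cos(74 deg) = 0.275637
Step 3: n = 1 / 0.275637 = 3.628

3.628


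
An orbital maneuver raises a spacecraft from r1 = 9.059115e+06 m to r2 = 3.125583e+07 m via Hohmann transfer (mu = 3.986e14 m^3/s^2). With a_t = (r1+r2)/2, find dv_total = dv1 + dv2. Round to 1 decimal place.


Step 1: Transfer semi-major axis a_t = (9.059115e+06 + 3.125583e+07) / 2 = 2.015747e+07 m
Step 2: v1 (circular at r1) = sqrt(mu/r1) = 6633.24 m/s
Step 3: v_t1 = sqrt(mu*(2/r1 - 1/a_t)) = 8259.87 m/s
Step 4: dv1 = |8259.87 - 6633.24| = 1626.63 m/s
Step 5: v2 (circular at r2) = 3571.11 m/s, v_t2 = 2394.02 m/s
Step 6: dv2 = |3571.11 - 2394.02| = 1177.09 m/s
Step 7: Total delta-v = 1626.63 + 1177.09 = 2803.7 m/s

2803.7


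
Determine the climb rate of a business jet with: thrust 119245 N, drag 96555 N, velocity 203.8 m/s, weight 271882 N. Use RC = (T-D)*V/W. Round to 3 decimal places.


Step 1: Excess thrust = T - D = 119245 - 96555 = 22690 N
Step 2: Excess power = 22690 * 203.8 = 4624222.0 W
Step 3: RC = 4624222.0 / 271882 = 17.008 m/s

17.008


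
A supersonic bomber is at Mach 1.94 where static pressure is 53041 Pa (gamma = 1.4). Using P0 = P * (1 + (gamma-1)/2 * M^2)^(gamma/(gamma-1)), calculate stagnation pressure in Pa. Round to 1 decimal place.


Step 1: (gamma-1)/2 * M^2 = 0.2 * 3.7636 = 0.75272
Step 2: 1 + 0.75272 = 1.75272
Step 3: Exponent gamma/(gamma-1) = 3.5
Step 4: P0 = 53041 * 1.75272^3.5 = 378099.1 Pa

378099.1


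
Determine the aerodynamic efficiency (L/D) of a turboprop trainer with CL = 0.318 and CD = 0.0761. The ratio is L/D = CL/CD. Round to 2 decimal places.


Step 1: L/D = CL / CD = 0.318 / 0.0761
Step 2: L/D = 4.18

4.18


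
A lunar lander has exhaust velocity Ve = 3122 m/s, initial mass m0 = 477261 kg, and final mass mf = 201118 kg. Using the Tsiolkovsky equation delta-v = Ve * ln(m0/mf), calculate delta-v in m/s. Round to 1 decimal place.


Step 1: Mass ratio m0/mf = 477261 / 201118 = 2.37304
Step 2: ln(2.37304) = 0.864172
Step 3: delta-v = 3122 * 0.864172 = 2697.9 m/s

2697.9


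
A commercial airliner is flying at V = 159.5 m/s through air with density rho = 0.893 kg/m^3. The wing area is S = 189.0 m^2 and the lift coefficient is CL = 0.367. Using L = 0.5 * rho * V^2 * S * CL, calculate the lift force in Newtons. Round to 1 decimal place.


Step 1: Calculate dynamic pressure q = 0.5 * 0.893 * 159.5^2 = 0.5 * 0.893 * 25440.25 = 11359.0716 Pa
Step 2: Multiply by wing area and lift coefficient: L = 11359.0716 * 189.0 * 0.367
Step 3: L = 2146864.5371 * 0.367 = 787899.3 N

787899.3


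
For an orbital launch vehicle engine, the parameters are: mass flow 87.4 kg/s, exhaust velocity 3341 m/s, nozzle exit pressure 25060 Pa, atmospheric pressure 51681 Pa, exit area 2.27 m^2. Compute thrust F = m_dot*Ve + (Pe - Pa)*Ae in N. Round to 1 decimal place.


Step 1: Momentum thrust = m_dot * Ve = 87.4 * 3341 = 292003.4 N
Step 2: Pressure thrust = (Pe - Pa) * Ae = (25060 - 51681) * 2.27 = -60429.67 N
Step 3: Total thrust F = 292003.4 + -60429.67 = 231573.7 N

231573.7


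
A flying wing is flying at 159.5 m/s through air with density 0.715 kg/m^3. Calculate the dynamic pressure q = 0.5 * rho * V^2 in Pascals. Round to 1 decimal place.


Step 1: V^2 = 159.5^2 = 25440.25
Step 2: q = 0.5 * 0.715 * 25440.25
Step 3: q = 9094.9 Pa

9094.9


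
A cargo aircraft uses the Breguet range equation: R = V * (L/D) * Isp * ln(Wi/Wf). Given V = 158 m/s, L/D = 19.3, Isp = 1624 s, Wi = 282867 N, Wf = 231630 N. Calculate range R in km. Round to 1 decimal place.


Step 1: Coefficient = V * (L/D) * Isp = 158 * 19.3 * 1624 = 4952225.6 m
Step 2: Wi/Wf = 282867 / 231630 = 1.221202
Step 3: ln(1.221202) = 0.199836
Step 4: R = 4952225.6 * 0.199836 = 989630.7 m = 989.6 km

989.6


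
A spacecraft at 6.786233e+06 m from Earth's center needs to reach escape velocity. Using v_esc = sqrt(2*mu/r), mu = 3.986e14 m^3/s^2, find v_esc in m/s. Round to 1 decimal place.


Step 1: 2*mu/r = 2 * 3.986e14 / 6.786233e+06 = 117473125.3701
Step 2: v_esc = sqrt(117473125.3701) = 10838.5 m/s

10838.5


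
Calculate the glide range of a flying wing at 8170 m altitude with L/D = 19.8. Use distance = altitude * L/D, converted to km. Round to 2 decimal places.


Step 1: Glide distance = altitude * L/D = 8170 * 19.8 = 161766.0 m
Step 2: Convert to km: 161766.0 / 1000 = 161.77 km

161.77


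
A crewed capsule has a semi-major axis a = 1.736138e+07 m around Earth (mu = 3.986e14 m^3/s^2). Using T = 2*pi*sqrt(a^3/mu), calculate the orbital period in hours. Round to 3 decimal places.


Step 1: a^3 / mu = 5.233024e+21 / 3.986e14 = 1.312851e+07
Step 2: sqrt(1.312851e+07) = 3623.3286 s
Step 3: T = 2*pi * 3623.3286 = 22766.04 s
Step 4: T in hours = 22766.04 / 3600 = 6.324 hours

6.324


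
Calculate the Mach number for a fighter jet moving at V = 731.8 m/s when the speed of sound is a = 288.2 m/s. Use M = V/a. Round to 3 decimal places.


Step 1: M = V / a = 731.8 / 288.2
Step 2: M = 2.539

2.539


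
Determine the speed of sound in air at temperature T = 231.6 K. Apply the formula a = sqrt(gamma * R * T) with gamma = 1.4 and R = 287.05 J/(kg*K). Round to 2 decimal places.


Step 1: gamma * R * T = 1.4 * 287.05 * 231.6 = 93073.092
Step 2: a = sqrt(93073.092) = 305.08 m/s

305.08


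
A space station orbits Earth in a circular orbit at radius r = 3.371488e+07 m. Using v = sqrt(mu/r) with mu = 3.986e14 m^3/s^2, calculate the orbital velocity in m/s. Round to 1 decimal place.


Step 1: mu / r = 3.986e14 / 3.371488e+07 = 11822672.9563
Step 2: v = sqrt(11822672.9563) = 3438.4 m/s

3438.4


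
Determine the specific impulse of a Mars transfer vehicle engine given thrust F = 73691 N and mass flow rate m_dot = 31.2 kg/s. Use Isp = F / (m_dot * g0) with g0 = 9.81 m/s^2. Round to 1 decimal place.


Step 1: m_dot * g0 = 31.2 * 9.81 = 306.07
Step 2: Isp = 73691 / 306.07 = 240.8 s

240.8


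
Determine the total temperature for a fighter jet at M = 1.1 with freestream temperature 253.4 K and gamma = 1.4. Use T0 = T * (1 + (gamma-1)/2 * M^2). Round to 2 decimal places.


Step 1: (gamma-1)/2 = 0.2
Step 2: M^2 = 1.21
Step 3: 1 + 0.2 * 1.21 = 1.242
Step 4: T0 = 253.4 * 1.242 = 314.72 K

314.72
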